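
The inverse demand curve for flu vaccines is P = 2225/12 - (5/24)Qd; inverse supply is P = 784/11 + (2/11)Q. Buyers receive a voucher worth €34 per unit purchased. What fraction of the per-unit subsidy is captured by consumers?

Consumer share = 55/103

Pre-subsidy: 2225/12 - (5/24)Q = 784/11 + (2/11)Q gives Q* = 30134/103 and P* = 12820/103.
With the rebate, buyers effectively pay Pb = Ps − 34, where Ps is the price sellers receive.
On the curves, Pb = 2225/12 - (5/24)Q and Ps = 784/11 + (2/11)Q; the wedge Ps − Pb = 34 gives 784/11 + (2/11)Q − (2225/12 - (5/24)Q) = 34, so Q' = 39110/103.
Then Pb = 2225/12 − (5/24)·(39110/103) = 10950/103 and Ps = 784/11 + (2/11)·(39110/103) = 14452/103.
Buyers' price falls by P* − Pb = 12820/103 − 10950/103 = 1870/103; sellers' price rises by Ps − P* = 14452/103 − 12820/103 = 1632/103.
So consumers capture (1870/103)/34 = 55/103 of each unit of subsidy.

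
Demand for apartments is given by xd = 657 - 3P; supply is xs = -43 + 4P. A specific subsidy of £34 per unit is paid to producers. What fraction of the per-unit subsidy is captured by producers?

Producer share = 3/7

Pre-subsidy: 657 - 3P = -43 + 4P gives P* = 100, x* = 357.
With the subsidy, sellers receive Ps = Pb + 34 for each unit, where Pb is the price buyers pay.
Supply in terms of Pb becomes xs = -43 + 4(Pb + 34) = 93 + 4Pb. Setting this equal to demand: 657 - 3Pb = 93 + 4Pb, so Pb = 564/7.
Sellers receive Ps = 564/7 + 34 = 802/7; x' = 657 − 3·(564/7) = 2907/7.
Buyers' price falls by P* − Pb = 100 − 564/7 = 136/7; sellers' price rises by Ps − P* = 802/7 − 100 = 102/7.
So producers capture (102/7)/34 = 3/7 of each unit of subsidy.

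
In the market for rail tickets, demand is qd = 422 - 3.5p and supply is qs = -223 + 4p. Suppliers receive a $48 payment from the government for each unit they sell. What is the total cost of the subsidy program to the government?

Pre-subsidy: 422 - 3.5p = -223 + 4p gives p* = 86, q* = 121.
With the subsidy, sellers receive ps = pb + 48 for each unit, where pb is the price buyers pay.
Supply in terms of pb becomes qs = -223 + 4(pb + 48) = -31 + 4pb. Setting this equal to demand: 422 - 3.5pb = -31 + 4pb, so pb = 60.4.
Sellers receive ps = 60.4 + 48 = 108.4; q' = 422 − 3.5·60.4 = 210.6.
Government outlay = subsidy × quantity = 48 × 210.6 = 10108.8.

Government cost = $10108.8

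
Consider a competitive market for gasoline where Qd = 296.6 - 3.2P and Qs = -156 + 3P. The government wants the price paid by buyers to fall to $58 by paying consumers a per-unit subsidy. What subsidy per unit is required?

Required subsidy s = $31 per unit

At a buyer price of 58, quantity demanded is 296.6 − 3.2·58 = 111.
Sellers supply 111 only when they receive Ps with -156 + 3·Ps = 111, i.e. Ps = 89.
s = Ps − Pb = 89 − 58 = 31.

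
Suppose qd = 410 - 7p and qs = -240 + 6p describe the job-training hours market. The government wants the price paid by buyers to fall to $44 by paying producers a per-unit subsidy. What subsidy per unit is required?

At a buyer price of 44, quantity demanded is 410 − 7·44 = 102.
Sellers supply 102 only when they receive ps with -240 + 6·ps = 102, i.e. ps = 57.
s = ps − pb = 57 − 44 = 13.

Required subsidy s = $13 per unit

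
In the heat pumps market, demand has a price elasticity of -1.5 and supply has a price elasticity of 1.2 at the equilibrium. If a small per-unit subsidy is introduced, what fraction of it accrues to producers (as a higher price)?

Producer share = 5/9

For a small subsidy around the equilibrium, the benefit split depends on the relative slopes, which at a point are proportional to the elasticities.
Buyer share = εs/(εs + |εd|) = 1.2/(1.2 + 1.5) = 4/9; seller share = |εd|/(εs + |εd|) = 5/9.
So producers capture 5/9 of the subsidy.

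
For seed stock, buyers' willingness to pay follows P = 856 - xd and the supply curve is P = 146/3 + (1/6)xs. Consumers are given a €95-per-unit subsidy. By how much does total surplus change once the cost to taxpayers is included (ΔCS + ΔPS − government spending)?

Net change in total surplus = -27075/7

Pre-subsidy: 856 - x = 146/3 + (1/6)x gives x* = 692 and P* = 164.
With the rebate, buyers effectively pay Pb = Ps − 95, where Ps is the price sellers receive.
On the curves, Pb = 856 - x and Ps = 146/3 + (1/6)x; the wedge Ps − Pb = 95 gives 146/3 + (1/6)x − (856 - x) = 95, so x' = 5414/7.
Then Pb = 856 − 1·(5414/7) = 578/7 and Ps = 146/3 + (1/6)·(5414/7) = 1243/7.
ΔCS = ½(692 + 5414/7)(164 − 578/7) = 2923530/49; ΔPS = ½(692 + 5414/7)(1243/7 − 164) = 487255/49.
Government spending = 95 × 5414/7 = 514330/7.
Net change = 2923530/49 + 487255/49 − 514330/7 = -27075/7. The loss equals the DWL triangle ½·95·570/7.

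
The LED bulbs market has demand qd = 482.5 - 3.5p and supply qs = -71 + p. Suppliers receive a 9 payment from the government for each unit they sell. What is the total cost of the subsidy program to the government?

Government cost = 531

Pre-subsidy: 482.5 - 3.5p = -71 + p gives p* = 123, q* = 52.
With the subsidy, sellers receive ps = pb + 9 for each unit, where pb is the price buyers pay.
Supply in terms of pb becomes qs = -71 + 1(pb + 9) = -62 + pb. Setting this equal to demand: 482.5 - 3.5pb = -62 + pb, so pb = 121.
Sellers receive ps = 121 + 9 = 130; q' = 482.5 − 3.5·121 = 59.
Government outlay = subsidy × quantity = 9 × 59 = 531.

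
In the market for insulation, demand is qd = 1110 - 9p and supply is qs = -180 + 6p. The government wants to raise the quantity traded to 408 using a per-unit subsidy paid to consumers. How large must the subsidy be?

At q = 408, invert demand for the buyer price: pb = (1110 − 408)/9 = 78; invert supply for the seller price: ps = (408 − (-180))/6 = 98.
The subsidy must fill the gap: s = ps − pb = 98 − 78 = 20.

Required subsidy s = 20 per unit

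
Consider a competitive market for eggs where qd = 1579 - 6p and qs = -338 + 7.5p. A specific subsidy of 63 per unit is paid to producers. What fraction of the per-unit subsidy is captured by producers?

Pre-subsidy: 1579 - 6p = -338 + 7.5p gives p* = 142, q* = 727.
With the subsidy, sellers receive ps = pb + 63 for each unit, where pb is the price buyers pay.
Supply in terms of pb becomes qs = -338 + 7.5(pb + 63) = 134.5 + 7.5pb. Setting this equal to demand: 1579 - 6pb = 134.5 + 7.5pb, so pb = 107.
Sellers receive ps = 107 + 63 = 170; q' = 1579 − 6·107 = 937.
Buyers' price falls by p* − pb = 142 − 107 = 35; sellers' price rises by ps − p* = 170 − 142 = 28.
So producers capture 28/63 = 4/9 of each unit of subsidy.

Producer share = 4/9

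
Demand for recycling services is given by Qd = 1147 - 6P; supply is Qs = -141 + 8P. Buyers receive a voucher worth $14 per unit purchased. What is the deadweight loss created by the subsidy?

Pre-subsidy: 1147 - 6P = -141 + 8P gives P* = 92, Q* = 595.
With the rebate, buyers effectively pay Pb = Ps − 14, where Ps is the price sellers receive.
Demand in terms of Ps becomes Qd = 1147 − 6(Ps − 14) = 1231 - 6Ps. Setting this equal to supply: 1231 - 6Ps = -141 + 8Ps, so Ps = 98.
Buyers pay Pb = 98 − 14 = 84; Q' = -141 + 8·98 = 643.
The subsidy expands output by 643 − 595 = 48 past the efficient level; on those units the gap between marginal cost and willingness to pay runs from 0 up to 14.
DWL = ½ × 14 × 48 = 336.

Deadweight loss = $336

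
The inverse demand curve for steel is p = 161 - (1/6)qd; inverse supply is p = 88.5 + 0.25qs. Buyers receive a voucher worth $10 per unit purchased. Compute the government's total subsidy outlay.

Government cost = $1980

Pre-subsidy: 161 - (1/6)q = 88.5 + 0.25q gives q* = 174 and p* = 132.
With the rebate, buyers effectively pay pb = ps − 10, where ps is the price sellers receive.
On the curves, pb = 161 - (1/6)q and ps = 88.5 + 0.25q; the wedge ps − pb = 10 gives 88.5 + 0.25q − (161 - (1/6)q) = 10, so q' = 198.
Then pb = 161 − (1/6)·198 = 128 and ps = 88.5 + 0.25·198 = 138.
Government outlay = subsidy × quantity = 10 × 198 = 1980.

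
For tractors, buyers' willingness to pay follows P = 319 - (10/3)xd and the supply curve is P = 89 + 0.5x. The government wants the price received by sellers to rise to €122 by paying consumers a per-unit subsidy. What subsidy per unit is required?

Required subsidy s = €23 per unit

At a seller price of 122, quantity supplied is -178 + 2·122 = 66.
Buyers absorb 66 only when they pay Pb = 319 − (10/3)·66 = 99.
s = Ps − Pb = 122 − 99 = 23.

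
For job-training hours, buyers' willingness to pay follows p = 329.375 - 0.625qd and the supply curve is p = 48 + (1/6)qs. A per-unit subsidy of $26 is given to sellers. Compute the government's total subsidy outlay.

Government cost = 191802/19

Pre-subsidy: 329.375 - 0.625q = 48 + (1/6)q gives q* = 6753/19 and p* = 4075/38.
With the subsidy, sellers receive ps = pb + 26 for each unit, where pb is the price buyers pay.
On the curves, pb = 329.375 - 0.625q and ps = 48 + (1/6)q; the wedge ps − pb = 26 gives 48 + (1/6)q − (329.375 - 0.625q) = 26, so q' = 7377/19.
Then pb = 329.375 − 0.625·(7377/19) = 3295/38 and ps = 48 + (1/6)·(7377/19) = 4283/38.
Government outlay = subsidy × quantity = 26 × 7377/19 = 191802/19.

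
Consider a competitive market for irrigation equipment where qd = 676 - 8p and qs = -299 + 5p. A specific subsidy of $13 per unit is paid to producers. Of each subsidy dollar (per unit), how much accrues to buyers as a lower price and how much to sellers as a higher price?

Buyers gain $5 per unit; sellers gain $8 per unit

Pre-subsidy: 676 - 8p = -299 + 5p gives p* = 75, q* = 76.
With the subsidy, sellers receive ps = pb + 13 for each unit, where pb is the price buyers pay.
Supply in terms of pb becomes qs = -299 + 5(pb + 13) = -234 + 5pb. Setting this equal to demand: 676 - 8pb = -234 + 5pb, so pb = 70.
Sellers receive ps = 70 + 13 = 83; q' = 676 − 8·70 = 116.
Buyers' price falls by p* − pb = 75 − 70 = 5; sellers' price rises by ps − p* = 83 − 75 = 8.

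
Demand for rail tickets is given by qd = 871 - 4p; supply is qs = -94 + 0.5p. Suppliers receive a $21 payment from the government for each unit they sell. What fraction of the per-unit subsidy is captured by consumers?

Pre-subsidy: 871 - 4p = -94 + 0.5p gives p* = 1930/9, q* = 119/9.
With the subsidy, sellers receive ps = pb + 21 for each unit, where pb is the price buyers pay.
Supply in terms of pb becomes qs = -94 + 0.5(pb + 21) = -83.5 + 0.5pb. Setting this equal to demand: 871 - 4pb = -83.5 + 0.5pb, so pb = 1909/9.
Sellers receive ps = 1909/9 + 21 = 2098/9; q' = 871 − 4·(1909/9) = 203/9.
Buyers' price falls by p* − pb = 1930/9 − 1909/9 = 7/3; sellers' price rises by ps − p* = 2098/9 − 1930/9 = 56/3.
So consumers capture (7/3)/21 = 1/9 of each unit of subsidy.

Consumer share = 1/9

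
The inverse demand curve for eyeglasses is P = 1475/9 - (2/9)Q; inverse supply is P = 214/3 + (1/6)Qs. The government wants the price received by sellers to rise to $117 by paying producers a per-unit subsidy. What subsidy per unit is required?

Required subsidy s = $14 per unit

At a seller price of 117, quantity supplied is -428 + 6·117 = 274.
Buyers absorb 274 only when they pay Pb = 1475/9 − (2/9)·274 = 103.
s = Ps − Pb = 117 − 103 = 14.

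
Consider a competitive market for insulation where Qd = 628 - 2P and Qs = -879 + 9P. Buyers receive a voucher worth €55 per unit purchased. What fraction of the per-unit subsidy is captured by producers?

Pre-subsidy: 628 - 2P = -879 + 9P gives P* = 137, Q* = 354.
With the rebate, buyers effectively pay Pb = Ps − 55, where Ps is the price sellers receive.
Demand in terms of Ps becomes Qd = 628 − 2(Ps − 55) = 738 - 2Ps. Setting this equal to supply: 738 - 2Ps = -879 + 9Ps, so Ps = 147.
Buyers pay Pb = 147 − 55 = 92; Q' = -879 + 9·147 = 444.
Buyers' price falls by P* − Pb = 137 − 92 = 45; sellers' price rises by Ps − P* = 147 − 137 = 10.
So producers capture 10/55 = 2/11 of each unit of subsidy.

Producer share = 2/11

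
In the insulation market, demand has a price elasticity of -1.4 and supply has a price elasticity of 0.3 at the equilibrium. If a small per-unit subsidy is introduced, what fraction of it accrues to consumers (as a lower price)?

For a small subsidy around the equilibrium, the benefit split depends on the relative slopes, which at a point are proportional to the elasticities.
Buyer share = εs/(εs + |εd|) = 0.3/(0.3 + 1.4) = 3/17; seller share = |εd|/(εs + |εd|) = 14/17.

Consumer share = 3/17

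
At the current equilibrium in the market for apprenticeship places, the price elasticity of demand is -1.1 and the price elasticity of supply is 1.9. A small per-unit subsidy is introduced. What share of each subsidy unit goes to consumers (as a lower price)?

Consumer share = 19/30

For a small subsidy around the equilibrium, the benefit split depends on the relative slopes, which at a point are proportional to the elasticities.
Buyer share = εs/(εs + |εd|) = 1.9/(1.9 + 1.1) = 19/30; seller share = |εd|/(εs + |εd|) = 11/30.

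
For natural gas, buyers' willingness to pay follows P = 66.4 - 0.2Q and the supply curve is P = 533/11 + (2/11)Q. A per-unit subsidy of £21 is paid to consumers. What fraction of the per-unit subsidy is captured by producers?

Pre-subsidy: 66.4 - 0.2Q = 533/11 + (2/11)Q gives Q* = 47 and P* = 57.
With the rebate, buyers effectively pay Pb = Ps − 21, where Ps is the price sellers receive.
On the curves, Pb = 66.4 - 0.2Q and Ps = 533/11 + (2/11)Q; the wedge Ps − Pb = 21 gives 533/11 + (2/11)Q − (66.4 - 0.2Q) = 21, so Q' = 102.
Then Pb = 66.4 − 0.2·102 = 46 and Ps = 533/11 + (2/11)·102 = 67.
Buyers' price falls by P* − Pb = 57 − 46 = 11; sellers' price rises by Ps − P* = 67 − 57 = 10.
So producers capture 10/21 = 10/21 of each unit of subsidy.

Producer share = 10/21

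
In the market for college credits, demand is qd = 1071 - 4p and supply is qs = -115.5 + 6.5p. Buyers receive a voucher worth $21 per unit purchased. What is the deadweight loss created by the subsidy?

Pre-subsidy: 1071 - 4p = -115.5 + 6.5p gives p* = 113, q* = 619.
With the rebate, buyers effectively pay pb = ps − 21, where ps is the price sellers receive.
Demand in terms of ps becomes qd = 1071 − 4(ps − 21) = 1155 - 4ps. Setting this equal to supply: 1155 - 4ps = -115.5 + 6.5ps, so ps = 121.
Buyers pay pb = 121 − 21 = 100; q' = -115.5 + 6.5·121 = 671.
The subsidy expands output by 671 − 619 = 52 past the efficient level; on those units the gap between marginal cost and willingness to pay runs from 0 up to 21.
DWL = ½ × 21 × 52 = 546.

Deadweight loss = $546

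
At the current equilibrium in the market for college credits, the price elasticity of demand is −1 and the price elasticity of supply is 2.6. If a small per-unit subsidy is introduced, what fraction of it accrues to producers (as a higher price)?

For a small subsidy around the equilibrium, the benefit split depends on the relative slopes, which at a point are proportional to the elasticities.
Buyer share = εs/(εs + |εd|) = 2.6/(2.6 + 1) = 13/18; seller share = |εd|/(εs + |εd|) = 5/18.
So producers capture 5/18 of the subsidy.

Producer share = 5/18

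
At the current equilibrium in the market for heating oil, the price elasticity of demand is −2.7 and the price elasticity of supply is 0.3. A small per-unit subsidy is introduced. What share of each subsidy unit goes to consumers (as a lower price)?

For a small subsidy around the equilibrium, the benefit split depends on the relative slopes, which at a point are proportional to the elasticities.
Buyer share = εs/(εs + |εd|) = 0.3/(0.3 + 2.7) = 0.1; seller share = |εd|/(εs + |εd|) = 0.9.

Consumer share = 0.1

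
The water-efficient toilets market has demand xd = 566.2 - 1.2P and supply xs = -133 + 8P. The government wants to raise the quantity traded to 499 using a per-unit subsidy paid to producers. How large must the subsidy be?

Required subsidy s = 23 per unit

At x = 499, invert demand for the buyer price: Pb = (566.2 − 499)/1.2 = 56; invert supply for the seller price: Ps = (499 − (-133))/8 = 79.
The subsidy must fill the gap: s = Ps − Pb = 79 − 56 = 23.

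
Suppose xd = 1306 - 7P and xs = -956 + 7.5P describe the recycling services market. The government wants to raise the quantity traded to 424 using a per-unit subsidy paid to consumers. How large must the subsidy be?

At x = 424, invert demand for the buyer price: Pb = (1306 − 424)/7 = 126; invert supply for the seller price: Ps = (424 − (-956))/7.5 = 184.
The subsidy must fill the gap: s = Ps − Pb = 184 − 126 = 58.

Required subsidy s = 58 per unit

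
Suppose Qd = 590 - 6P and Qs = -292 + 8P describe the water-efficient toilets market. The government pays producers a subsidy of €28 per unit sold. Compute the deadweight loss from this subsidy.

Pre-subsidy: 590 - 6P = -292 + 8P gives P* = 63, Q* = 212.
With the subsidy, sellers receive Ps = Pb + 28 for each unit, where Pb is the price buyers pay.
Supply in terms of Pb becomes Qs = -292 + 8(Pb + 28) = -68 + 8Pb. Setting this equal to demand: 590 - 6Pb = -68 + 8Pb, so Pb = 47.
Sellers receive Ps = 47 + 28 = 75; Q' = 590 − 6·47 = 308.
The subsidy expands output by 308 − 212 = 96 past the efficient level; on those units the gap between marginal cost and willingness to pay runs from 0 up to 28.
DWL = ½ × 28 × 96 = 1344.

Deadweight loss = €1344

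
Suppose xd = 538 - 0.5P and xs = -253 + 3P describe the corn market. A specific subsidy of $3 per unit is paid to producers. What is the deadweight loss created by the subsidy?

Pre-subsidy: 538 - 0.5P = -253 + 3P gives P* = 226, x* = 425.
With the subsidy, sellers receive Ps = Pb + 3 for each unit, where Pb is the price buyers pay.
Supply in terms of Pb becomes xs = -253 + 3(Pb + 3) = -244 + 3Pb. Setting this equal to demand: 538 - 0.5Pb = -244 + 3Pb, so Pb = 1564/7.
Sellers receive Ps = 1564/7 + 3 = 1585/7; x' = 538 − 0.5·(1564/7) = 2984/7.
The subsidy expands output by 2984/7 − 425 = 9/7 past the efficient level; on those units the gap between marginal cost and willingness to pay runs from 0 up to 3.
DWL = ½ × 3 × 9/7 = 27/14.

Deadweight loss = 27/14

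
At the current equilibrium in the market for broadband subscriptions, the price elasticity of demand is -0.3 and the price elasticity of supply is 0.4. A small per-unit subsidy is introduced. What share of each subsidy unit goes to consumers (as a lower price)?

Consumer share = 4/7

For a small subsidy around the equilibrium, the benefit split depends on the relative slopes, which at a point are proportional to the elasticities.
Buyer share = εs/(εs + |εd|) = 0.4/(0.4 + 0.3) = 4/7; seller share = |εd|/(εs + |εd|) = 3/7.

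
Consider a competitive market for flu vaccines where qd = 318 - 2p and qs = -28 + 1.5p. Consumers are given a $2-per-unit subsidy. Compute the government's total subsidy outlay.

Pre-subsidy: 318 - 2p = -28 + 1.5p gives p* = 692/7, q* = 842/7.
With the rebate, buyers effectively pay pb = ps − 2, where ps is the price sellers receive.
Demand in terms of ps becomes qd = 318 − 2(ps − 2) = 322 - 2ps. Setting this equal to supply: 322 - 2ps = -28 + 1.5ps, so ps = 100.
Buyers pay pb = 100 − 2 = 98; q' = -28 + 1.5·100 = 122.
Government outlay = subsidy × quantity = 2 × 122 = 244.

Government cost = $244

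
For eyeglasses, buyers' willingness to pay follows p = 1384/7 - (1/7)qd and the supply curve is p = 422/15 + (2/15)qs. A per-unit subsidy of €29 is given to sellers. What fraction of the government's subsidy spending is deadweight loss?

DWL / government spending = 105/1438

Pre-subsidy: 1384/7 - (1/7)q = 422/15 + (2/15)q gives q* = 614 and p* = 110.
With the subsidy, sellers receive ps = pb + 29 for each unit, where pb is the price buyers pay.
On the curves, pb = 1384/7 - (1/7)q and ps = 422/15 + (2/15)q; the wedge ps − pb = 29 gives 422/15 + (2/15)q − (1384/7 - (1/7)q) = 29, so q' = 719.
Then pb = 1384/7 − (1/7)·719 = 95 and ps = 422/15 + (2/15)·719 = 124.
ΔCS = ½(614 + 719)(110 − 95) = 9997.5; ΔPS = ½(614 + 719)(124 − 110) = 9331.
Government spending = 29 × 719 = 20851.
DWL = ½ × 29 × (719 − 614) = 1522.5; fraction = 1522.5 / 20851 = 105/1438.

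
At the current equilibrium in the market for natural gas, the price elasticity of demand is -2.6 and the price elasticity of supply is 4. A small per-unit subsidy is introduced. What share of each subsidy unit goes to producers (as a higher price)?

For a small subsidy around the equilibrium, the benefit split depends on the relative slopes, which at a point are proportional to the elasticities.
Buyer share = εs/(εs + |εd|) = 4/(4 + 2.6) = 20/33; seller share = |εd|/(εs + |εd|) = 13/33.
So producers capture 13/33 of the subsidy.

Producer share = 13/33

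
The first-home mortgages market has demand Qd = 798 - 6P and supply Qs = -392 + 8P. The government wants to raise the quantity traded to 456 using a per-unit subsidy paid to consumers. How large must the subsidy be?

Required subsidy s = 49 per unit

At Q = 456, invert demand for the buyer price: Pb = (798 − 456)/6 = 57; invert supply for the seller price: Ps = (456 − (-392))/8 = 106.
The subsidy must fill the gap: s = Ps − Pb = 106 − 57 = 49.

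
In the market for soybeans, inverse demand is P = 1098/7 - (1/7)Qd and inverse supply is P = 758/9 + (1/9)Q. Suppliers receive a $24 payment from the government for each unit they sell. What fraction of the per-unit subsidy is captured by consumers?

Consumer share = 0.5625

Pre-subsidy: 1098/7 - (1/7)Q = 758/9 + (1/9)Q gives Q* = 286 and P* = 116.
With the subsidy, sellers receive Ps = Pb + 24 for each unit, where Pb is the price buyers pay.
On the curves, Pb = 1098/7 - (1/7)Q and Ps = 758/9 + (1/9)Q; the wedge Ps − Pb = 24 gives 758/9 + (1/9)Q − (1098/7 - (1/7)Q) = 24, so Q' = 380.5.
Then Pb = 1098/7 − (1/7)·380.5 = 102.5 and Ps = 758/9 + (1/9)·380.5 = 126.5.
Buyers' price falls by P* − Pb = 116 − 102.5 = 13.5; sellers' price rises by Ps − P* = 126.5 − 116 = 10.5.
So consumers capture 13.5/24 = 0.5625 of each unit of subsidy.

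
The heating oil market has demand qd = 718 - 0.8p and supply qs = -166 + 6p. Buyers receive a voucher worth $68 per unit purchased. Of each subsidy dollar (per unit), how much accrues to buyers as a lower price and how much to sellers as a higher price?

Buyers gain $60 per unit; sellers gain $8 per unit

Pre-subsidy: 718 - 0.8p = -166 + 6p gives p* = 130, q* = 614.
With the rebate, buyers effectively pay pb = ps − 68, where ps is the price sellers receive.
Demand in terms of ps becomes qd = 718 − 0.8(ps − 68) = 772.4 - 0.8ps. Setting this equal to supply: 772.4 - 0.8ps = -166 + 6ps, so ps = 138.
Buyers pay pb = 138 − 68 = 70; q' = -166 + 6·138 = 662.
Buyers' price falls by p* − pb = 130 − 70 = 60; sellers' price rises by ps − p* = 138 − 130 = 8.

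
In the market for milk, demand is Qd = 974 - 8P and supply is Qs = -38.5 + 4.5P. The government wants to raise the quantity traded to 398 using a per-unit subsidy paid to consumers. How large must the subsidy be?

Required subsidy s = 25 per unit

At Q = 398, invert demand for the buyer price: Pb = (974 − 398)/8 = 72; invert supply for the seller price: Ps = (398 − (-38.5))/4.5 = 97.
The subsidy must fill the gap: s = Ps − Pb = 97 − 72 = 25.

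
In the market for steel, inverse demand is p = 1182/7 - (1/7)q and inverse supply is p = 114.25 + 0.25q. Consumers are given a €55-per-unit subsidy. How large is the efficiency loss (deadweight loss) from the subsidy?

Deadweight loss = €3850

Pre-subsidy: 1182/7 - (1/7)q = 114.25 + 0.25q gives q* = 139 and p* = 149.
With the rebate, buyers effectively pay pb = ps − 55, where ps is the price sellers receive.
On the curves, pb = 1182/7 - (1/7)q and ps = 114.25 + 0.25q; the wedge ps − pb = 55 gives 114.25 + 0.25q − (1182/7 - (1/7)q) = 55, so q' = 279.
Then pb = 1182/7 − (1/7)·279 = 129 and ps = 114.25 + 0.25·279 = 184.
The subsidy expands output by 279 − 139 = 140 past the efficient level; on those units the gap between marginal cost and willingness to pay runs from 0 up to 55.
DWL = ½ × 55 × 140 = 3850.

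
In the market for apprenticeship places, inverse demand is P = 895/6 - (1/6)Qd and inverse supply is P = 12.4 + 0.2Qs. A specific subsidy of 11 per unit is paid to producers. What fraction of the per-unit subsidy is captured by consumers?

Consumer share = 5/11

Pre-subsidy: 895/6 - (1/6)Q = 12.4 + 0.2Q gives Q* = 373 and P* = 87.
With the subsidy, sellers receive Ps = Pb + 11 for each unit, where Pb is the price buyers pay.
On the curves, Pb = 895/6 - (1/6)Q and Ps = 12.4 + 0.2Q; the wedge Ps − Pb = 11 gives 12.4 + 0.2Q − (895/6 - (1/6)Q) = 11, so Q' = 403.
Then Pb = 895/6 − (1/6)·403 = 82 and Ps = 12.4 + 0.2·403 = 93.
Buyers' price falls by P* − Pb = 87 − 82 = 5; sellers' price rises by Ps − P* = 93 − 87 = 6.
So consumers capture 5/11 = 5/11 of each unit of subsidy.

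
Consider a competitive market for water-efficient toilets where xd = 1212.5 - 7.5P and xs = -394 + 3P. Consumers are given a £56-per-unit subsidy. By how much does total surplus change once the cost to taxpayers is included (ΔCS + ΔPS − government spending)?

Pre-subsidy: 1212.5 - 7.5P = -394 + 3P gives P* = 153, x* = 65.
With the rebate, buyers effectively pay Pb = Ps − 56, where Ps is the price sellers receive.
Demand in terms of Ps becomes xd = 1212.5 − 7.5(Ps − 56) = 1632.5 - 7.5Ps. Setting this equal to supply: 1632.5 - 7.5Ps = -394 + 3Ps, so Ps = 193.
Buyers pay Pb = 193 − 56 = 137; x' = -394 + 3·193 = 185.
ΔCS = ½(65 + 185)(153 − 137) = 2000; ΔPS = ½(65 + 185)(193 − 153) = 5000.
Government spending = 56 × 185 = 10360.
Net change = 2000 + 5000 − 10360 = -3360. The loss equals the DWL triangle ½·56·120.

Net change in total surplus = -£3360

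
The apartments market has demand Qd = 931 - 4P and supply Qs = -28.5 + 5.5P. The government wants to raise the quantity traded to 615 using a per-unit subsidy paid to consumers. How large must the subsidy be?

Required subsidy s = 38 per unit

At Q = 615, invert demand for the buyer price: Pb = (931 − 615)/4 = 79; invert supply for the seller price: Ps = (615 − (-28.5))/5.5 = 117.
The subsidy must fill the gap: s = Ps − Pb = 117 − 79 = 38.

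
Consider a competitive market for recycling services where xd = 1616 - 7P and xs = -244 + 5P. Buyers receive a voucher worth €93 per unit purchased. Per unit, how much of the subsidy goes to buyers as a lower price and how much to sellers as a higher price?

Buyers gain €38.75 per unit; sellers gain €54.25 per unit

Pre-subsidy: 1616 - 7P = -244 + 5P gives P* = 155, x* = 531.
With the rebate, buyers effectively pay Pb = Ps − 93, where Ps is the price sellers receive.
Demand in terms of Ps becomes xd = 1616 − 7(Ps − 93) = 2267 - 7Ps. Setting this equal to supply: 2267 - 7Ps = -244 + 5Ps, so Ps = 209.25.
Buyers pay Pb = 209.25 − 93 = 116.25; x' = -244 + 5·209.25 = 802.25.
Buyers' price falls by P* − Pb = 155 − 116.25 = 38.75; sellers' price rises by Ps − P* = 209.25 − 155 = 54.25.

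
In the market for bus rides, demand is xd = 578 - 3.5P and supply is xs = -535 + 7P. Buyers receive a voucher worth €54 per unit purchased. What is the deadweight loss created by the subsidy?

Pre-subsidy: 578 - 3.5P = -535 + 7P gives P* = 106, x* = 207.
With the rebate, buyers effectively pay Pb = Ps − 54, where Ps is the price sellers receive.
Demand in terms of Ps becomes xd = 578 − 3.5(Ps − 54) = 767 - 3.5Ps. Setting this equal to supply: 767 - 3.5Ps = -535 + 7Ps, so Ps = 124.
Buyers pay Pb = 124 − 54 = 70; x' = -535 + 7·124 = 333.
The subsidy expands output by 333 − 207 = 126 past the efficient level; on those units the gap between marginal cost and willingness to pay runs from 0 up to 54.
DWL = ½ × 54 × 126 = 3402.

Deadweight loss = €3402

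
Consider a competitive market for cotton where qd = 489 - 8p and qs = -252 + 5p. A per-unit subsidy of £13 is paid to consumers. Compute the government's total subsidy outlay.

Pre-subsidy: 489 - 8p = -252 + 5p gives p* = 57, q* = 33.
With the rebate, buyers effectively pay pb = ps − 13, where ps is the price sellers receive.
Demand in terms of ps becomes qd = 489 − 8(ps − 13) = 593 - 8ps. Setting this equal to supply: 593 - 8ps = -252 + 5ps, so ps = 65.
Buyers pay pb = 65 − 13 = 52; q' = -252 + 5·65 = 73.
Government outlay = subsidy × quantity = 13 × 73 = 949.

Government cost = £949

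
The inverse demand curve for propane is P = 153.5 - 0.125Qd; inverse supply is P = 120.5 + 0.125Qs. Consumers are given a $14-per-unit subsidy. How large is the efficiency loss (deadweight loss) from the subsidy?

Deadweight loss = $392

Pre-subsidy: 153.5 - 0.125Q = 120.5 + 0.125Q gives Q* = 132 and P* = 137.
With the rebate, buyers effectively pay Pb = Ps − 14, where Ps is the price sellers receive.
On the curves, Pb = 153.5 - 0.125Q and Ps = 120.5 + 0.125Q; the wedge Ps − Pb = 14 gives 120.5 + 0.125Q − (153.5 - 0.125Q) = 14, so Q' = 188.
Then Pb = 153.5 − 0.125·188 = 130 and Ps = 120.5 + 0.125·188 = 144.
The subsidy expands output by 188 − 132 = 56 past the efficient level; on those units the gap between marginal cost and willingness to pay runs from 0 up to 14.
DWL = ½ × 14 × 56 = 392.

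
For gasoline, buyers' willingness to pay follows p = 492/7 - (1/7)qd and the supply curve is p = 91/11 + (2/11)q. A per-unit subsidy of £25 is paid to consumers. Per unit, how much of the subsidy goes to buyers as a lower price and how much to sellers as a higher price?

Buyers gain £11 per unit; sellers gain £14 per unit

Pre-subsidy: 492/7 - (1/7)q = 91/11 + (2/11)q gives q* = 191 and p* = 43.
With the rebate, buyers effectively pay pb = ps − 25, where ps is the price sellers receive.
On the curves, pb = 492/7 - (1/7)q and ps = 91/11 + (2/11)q; the wedge ps − pb = 25 gives 91/11 + (2/11)q − (492/7 - (1/7)q) = 25, so q' = 268.
Then pb = 492/7 − (1/7)·268 = 32 and ps = 91/11 + (2/11)·268 = 57.
Buyers' price falls by p* − pb = 43 − 32 = 11; sellers' price rises by ps − p* = 57 − 43 = 14.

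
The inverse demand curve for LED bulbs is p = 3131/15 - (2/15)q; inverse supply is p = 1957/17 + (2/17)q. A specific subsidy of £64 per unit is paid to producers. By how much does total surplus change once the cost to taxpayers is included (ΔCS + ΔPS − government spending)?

Net change in total surplus = -£8160

Pre-subsidy: 3131/15 - (2/15)q = 1957/17 + (2/17)q gives q* = 373 and p* = 159.
With the subsidy, sellers receive ps = pb + 64 for each unit, where pb is the price buyers pay.
On the curves, pb = 3131/15 - (2/15)q and ps = 1957/17 + (2/17)q; the wedge ps − pb = 64 gives 1957/17 + (2/17)q − (3131/15 - (2/15)q) = 64, so q' = 628.
Then pb = 3131/15 − (2/15)·628 = 125 and ps = 1957/17 + (2/17)·628 = 189.
ΔCS = ½(373 + 628)(159 − 125) = 17017; ΔPS = ½(373 + 628)(189 − 159) = 15015.
Government spending = 64 × 628 = 40192.
Net change = 17017 + 15015 − 40192 = -8160. The loss equals the DWL triangle ½·64·255.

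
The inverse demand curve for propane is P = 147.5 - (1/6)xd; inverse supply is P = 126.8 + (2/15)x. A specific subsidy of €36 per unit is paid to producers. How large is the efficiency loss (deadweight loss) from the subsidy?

Pre-subsidy: 147.5 - (1/6)x = 126.8 + (2/15)x gives x* = 69 and P* = 136.
With the subsidy, sellers receive Ps = Pb + 36 for each unit, where Pb is the price buyers pay.
On the curves, Pb = 147.5 - (1/6)x and Ps = 126.8 + (2/15)x; the wedge Ps − Pb = 36 gives 126.8 + (2/15)x − (147.5 - (1/6)x) = 36, so x' = 189.
Then Pb = 147.5 − (1/6)·189 = 116 and Ps = 126.8 + (2/15)·189 = 152.
The subsidy expands output by 189 − 69 = 120 past the efficient level; on those units the gap between marginal cost and willingness to pay runs from 0 up to 36.
DWL = ½ × 36 × 120 = 2160.

Deadweight loss = €2160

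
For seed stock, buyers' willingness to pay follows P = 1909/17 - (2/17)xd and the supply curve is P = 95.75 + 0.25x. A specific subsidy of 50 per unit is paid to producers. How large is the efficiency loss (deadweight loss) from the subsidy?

Deadweight loss = 3400

Pre-subsidy: 1909/17 - (2/17)x = 95.75 + 0.25x gives x* = 45 and P* = 107.
With the subsidy, sellers receive Ps = Pb + 50 for each unit, where Pb is the price buyers pay.
On the curves, Pb = 1909/17 - (2/17)x and Ps = 95.75 + 0.25x; the wedge Ps − Pb = 50 gives 95.75 + 0.25x − (1909/17 - (2/17)x) = 50, so x' = 181.
Then Pb = 1909/17 − (2/17)·181 = 91 and Ps = 95.75 + 0.25·181 = 141.
The subsidy expands output by 181 − 45 = 136 past the efficient level; on those units the gap between marginal cost and willingness to pay runs from 0 up to 50.
DWL = ½ × 50 × 136 = 3400.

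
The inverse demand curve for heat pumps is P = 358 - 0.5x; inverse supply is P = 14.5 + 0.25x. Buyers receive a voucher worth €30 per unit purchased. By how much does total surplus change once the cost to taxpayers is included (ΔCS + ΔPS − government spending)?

Pre-subsidy: 358 - 0.5x = 14.5 + 0.25x gives x* = 458 and P* = 129.
With the rebate, buyers effectively pay Pb = Ps − 30, where Ps is the price sellers receive.
On the curves, Pb = 358 - 0.5x and Ps = 14.5 + 0.25x; the wedge Ps − Pb = 30 gives 14.5 + 0.25x − (358 - 0.5x) = 30, so x' = 498.
Then Pb = 358 − 0.5·498 = 109 and Ps = 14.5 + 0.25·498 = 139.
ΔCS = ½(458 + 498)(129 − 109) = 9560; ΔPS = ½(458 + 498)(139 − 129) = 4780.
Government spending = 30 × 498 = 14940.
Net change = 9560 + 4780 − 14940 = -600. The loss equals the DWL triangle ½·30·40.

Net change in total surplus = -€600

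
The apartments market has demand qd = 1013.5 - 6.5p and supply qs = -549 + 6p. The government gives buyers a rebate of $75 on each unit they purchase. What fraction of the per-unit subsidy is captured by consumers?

Pre-subsidy: 1013.5 - 6.5p = -549 + 6p gives p* = 125, q* = 201.
With the rebate, buyers effectively pay pb = ps − 75, where ps is the price sellers receive.
Demand in terms of ps becomes qd = 1013.5 − 6.5(ps − 75) = 1501 - 6.5ps. Setting this equal to supply: 1501 - 6.5ps = -549 + 6ps, so ps = 164.
Buyers pay pb = 164 − 75 = 89; q' = -549 + 6·164 = 435.
Buyers' price falls by p* − pb = 125 − 89 = 36; sellers' price rises by ps − p* = 164 − 125 = 39.
So consumers capture 36/75 = 0.48 of each unit of subsidy.

Consumer share = 0.48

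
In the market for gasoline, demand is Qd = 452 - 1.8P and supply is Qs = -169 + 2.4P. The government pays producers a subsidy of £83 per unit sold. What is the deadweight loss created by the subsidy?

Deadweight loss = 124002/35

Pre-subsidy: 452 - 1.8P = -169 + 2.4P gives P* = 1035/7, Q* = 1301/7.
With the subsidy, sellers receive Ps = Pb + 83 for each unit, where Pb is the price buyers pay.
Supply in terms of Pb becomes Qs = -169 + 2.4(Pb + 83) = 30.2 + 2.4Pb. Setting this equal to demand: 452 - 1.8Pb = 30.2 + 2.4Pb, so Pb = 703/7.
Sellers receive Ps = 703/7 + 83 = 1284/7; Q' = 452 − 1.8·(703/7) = 9493/35.
The subsidy expands output by 9493/35 − 1301/7 = 2988/35 past the efficient level; on those units the gap between marginal cost and willingness to pay runs from 0 up to 83.
DWL = ½ × 83 × 2988/35 = 124002/35.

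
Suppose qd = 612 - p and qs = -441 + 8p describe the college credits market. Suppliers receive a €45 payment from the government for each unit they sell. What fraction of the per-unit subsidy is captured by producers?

Producer share = 1/9

Pre-subsidy: 612 - p = -441 + 8p gives p* = 117, q* = 495.
With the subsidy, sellers receive ps = pb + 45 for each unit, where pb is the price buyers pay.
Supply in terms of pb becomes qs = -441 + 8(pb + 45) = -81 + 8pb. Setting this equal to demand: 612 - pb = -81 + 8pb, so pb = 77.
Sellers receive ps = 77 + 45 = 122; q' = 612 − 1·77 = 535.
Buyers' price falls by p* − pb = 117 − 77 = 40; sellers' price rises by ps − p* = 122 − 117 = 5.
So producers capture 5/45 = 1/9 of each unit of subsidy.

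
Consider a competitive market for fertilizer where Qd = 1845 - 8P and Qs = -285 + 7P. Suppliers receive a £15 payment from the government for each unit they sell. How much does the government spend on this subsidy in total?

Government cost = £11475

Pre-subsidy: 1845 - 8P = -285 + 7P gives P* = 142, Q* = 709.
With the subsidy, sellers receive Ps = Pb + 15 for each unit, where Pb is the price buyers pay.
Supply in terms of Pb becomes Qs = -285 + 7(Pb + 15) = -180 + 7Pb. Setting this equal to demand: 1845 - 8Pb = -180 + 7Pb, so Pb = 135.
Sellers receive Ps = 135 + 15 = 150; Q' = 1845 − 8·135 = 765.
Government outlay = subsidy × quantity = 15 × 765 = 11475.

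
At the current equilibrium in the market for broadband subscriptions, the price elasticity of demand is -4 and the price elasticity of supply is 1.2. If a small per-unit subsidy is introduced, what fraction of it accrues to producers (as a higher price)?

For a small subsidy around the equilibrium, the benefit split depends on the relative slopes, which at a point are proportional to the elasticities.
Buyer share = εs/(εs + |εd|) = 1.2/(1.2 + 4) = 3/13; seller share = |εd|/(εs + |εd|) = 10/13.
So producers capture 10/13 of the subsidy.

Producer share = 10/13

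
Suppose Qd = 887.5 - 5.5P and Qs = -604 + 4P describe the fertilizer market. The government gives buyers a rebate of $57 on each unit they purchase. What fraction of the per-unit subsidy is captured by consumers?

Pre-subsidy: 887.5 - 5.5P = -604 + 4P gives P* = 157, Q* = 24.
With the rebate, buyers effectively pay Pb = Ps − 57, where Ps is the price sellers receive.
Demand in terms of Ps becomes Qd = 887.5 − 5.5(Ps − 57) = 1201 - 5.5Ps. Setting this equal to supply: 1201 - 5.5Ps = -604 + 4Ps, so Ps = 190.
Buyers pay Pb = 190 − 57 = 133; Q' = -604 + 4·190 = 156.
Buyers' price falls by P* − Pb = 157 − 133 = 24; sellers' price rises by Ps − P* = 190 − 157 = 33.
So consumers capture 24/57 = 8/19 of each unit of subsidy.

Consumer share = 8/19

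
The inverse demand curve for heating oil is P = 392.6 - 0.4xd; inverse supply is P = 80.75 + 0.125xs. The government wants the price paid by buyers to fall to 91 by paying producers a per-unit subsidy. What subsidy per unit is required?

Required subsidy s = 84 per unit

At a buyer price of 91, quantity demanded is 981.5 − 2.5·91 = 754.
Sellers supply 754 only when they receive Ps = 80.75 + 0.125·754 = 175.
s = Ps − Pb = 175 − 91 = 84.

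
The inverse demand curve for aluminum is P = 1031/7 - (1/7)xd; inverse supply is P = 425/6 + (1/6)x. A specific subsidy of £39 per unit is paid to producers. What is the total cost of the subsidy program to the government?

Government cost = £14547

Pre-subsidy: 1031/7 - (1/7)x = 425/6 + (1/6)x gives x* = 247 and P* = 112.
With the subsidy, sellers receive Ps = Pb + 39 for each unit, where Pb is the price buyers pay.
On the curves, Pb = 1031/7 - (1/7)x and Ps = 425/6 + (1/6)x; the wedge Ps − Pb = 39 gives 425/6 + (1/6)x − (1031/7 - (1/7)x) = 39, so x' = 373.
Then Pb = 1031/7 − (1/7)·373 = 94 and Ps = 425/6 + (1/6)·373 = 133.
Government outlay = subsidy × quantity = 39 × 373 = 14547.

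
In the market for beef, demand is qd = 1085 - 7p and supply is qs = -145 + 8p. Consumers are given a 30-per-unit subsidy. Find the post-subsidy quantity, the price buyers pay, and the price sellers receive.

q' = 623; buyers pay 66; sellers receive 96

Pre-subsidy: 1085 - 7p = -145 + 8p gives p* = 82, q* = 511.
With the rebate, buyers effectively pay pb = ps − 30, where ps is the price sellers receive.
Demand in terms of ps becomes qd = 1085 − 7(ps − 30) = 1295 - 7ps. Setting this equal to supply: 1295 - 7ps = -145 + 8ps, so ps = 96.
Buyers pay pb = 96 − 30 = 66; q' = -145 + 8·96 = 623.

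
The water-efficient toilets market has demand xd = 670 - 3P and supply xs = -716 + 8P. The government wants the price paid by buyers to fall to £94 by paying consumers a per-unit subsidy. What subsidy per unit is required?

At a buyer price of 94, quantity demanded is 670 − 3·94 = 388.
Sellers supply 388 only when they receive Ps with -716 + 8·Ps = 388, i.e. Ps = 138.
s = Ps − Pb = 138 − 94 = 44.

Required subsidy s = £44 per unit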